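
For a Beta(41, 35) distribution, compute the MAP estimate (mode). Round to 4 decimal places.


MAP = mode = (a-1)/(a+b-2)
= (41-1)/(41+35-2)
= 40/74 = 0.5405

0.5405


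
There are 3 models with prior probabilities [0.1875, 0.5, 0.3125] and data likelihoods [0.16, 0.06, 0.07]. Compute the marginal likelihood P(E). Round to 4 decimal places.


P(E) = sum over models of P(M_i) * P(E|M_i)
= 0.1875*0.16 + 0.5*0.06 + 0.3125*0.07
= 0.0819

0.0819


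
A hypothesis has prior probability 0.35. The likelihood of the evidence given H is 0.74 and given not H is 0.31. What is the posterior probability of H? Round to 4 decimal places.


Using Bayes' theorem:
P(E) = 0.35 * 0.74 + 0.65 * 0.31
P(E) = 0.4605
P(H|E) = (0.35 * 0.74) / 0.4605 = 0.5624

0.5624


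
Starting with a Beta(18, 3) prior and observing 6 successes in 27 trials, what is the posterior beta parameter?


Posterior beta = prior beta + failures
Failures = 27 - 6 = 21
beta_post = 3 + 21 = 24

24


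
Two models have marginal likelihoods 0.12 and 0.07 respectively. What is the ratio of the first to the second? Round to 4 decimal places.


Evidence ratio = 0.12 / 0.07
= 1.7143

1.7143


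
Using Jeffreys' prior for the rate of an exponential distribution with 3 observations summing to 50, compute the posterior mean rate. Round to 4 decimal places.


Jeffreys' prior leads to posterior Gamma(3, 50).
Mean = 3/50 = 0.06

0.06


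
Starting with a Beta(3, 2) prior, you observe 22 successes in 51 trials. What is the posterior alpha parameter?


For a Beta-Binomial conjugate model:
Posterior alpha = prior alpha + number of successes
= 3 + 22 = 25

25


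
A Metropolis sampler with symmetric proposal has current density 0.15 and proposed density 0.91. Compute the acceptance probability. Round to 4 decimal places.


For symmetric proposals, acceptance = min(1, pi(x*)/pi(x))
= min(1, 0.91/0.15)
= min(1, 6.0667) = 1.0

1.0


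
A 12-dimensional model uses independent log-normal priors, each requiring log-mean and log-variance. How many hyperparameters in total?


Per parameter: 2 (log-mean and log-variance).
Total = 12 * 2 = 24

24


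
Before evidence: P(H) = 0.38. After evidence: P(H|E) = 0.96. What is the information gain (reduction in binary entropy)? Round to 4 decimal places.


Prior entropy = 0.958
Posterior entropy = 0.2423
Information gain = 0.958 - 0.2423 = 0.7157

0.7157


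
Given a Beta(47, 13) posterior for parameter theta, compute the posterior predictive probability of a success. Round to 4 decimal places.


For a Beta-Bernoulli model, the predictive probability is the mean:
P(success) = 47/(47+13) = 47/60 = 0.7833

0.7833


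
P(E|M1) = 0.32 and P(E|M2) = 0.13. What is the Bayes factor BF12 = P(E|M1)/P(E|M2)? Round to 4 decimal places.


Bayes factor BF12 = P(E|M1) / P(E|M2)
= 0.32 / 0.13
= 2.4615

2.4615


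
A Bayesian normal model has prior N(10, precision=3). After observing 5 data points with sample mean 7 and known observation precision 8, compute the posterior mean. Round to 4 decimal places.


Posterior mean = (prior_precision * prior_mean + n * data_precision * data_mean) / (prior_precision + n * data_precision)
Numerator = 3*10 + 5*8*7 = 310
Denominator = 3 + 5*8 = 43
Posterior mean = 7.2093

7.2093


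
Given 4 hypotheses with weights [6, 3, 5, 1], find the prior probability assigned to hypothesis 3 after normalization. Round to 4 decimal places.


To normalize, divide each weight by the sum of all weights.
Sum = 15
Prior(H3) = 5/15 = 0.3333

0.3333


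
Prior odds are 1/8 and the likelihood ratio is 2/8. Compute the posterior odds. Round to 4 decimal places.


Posterior odds = prior odds * likelihood ratio
= (1/8) * (2/8)
= 2 / 64
= 0.0312

0.0312


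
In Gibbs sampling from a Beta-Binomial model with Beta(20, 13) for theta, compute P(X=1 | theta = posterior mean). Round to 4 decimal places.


Posterior mean = alpha/(alpha+beta) = 20/33 = 0.6061
P(X=1|theta=mean) = theta = 0.6061

0.6061


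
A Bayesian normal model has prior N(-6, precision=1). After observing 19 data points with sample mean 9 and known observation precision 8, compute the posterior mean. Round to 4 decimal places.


Posterior mean = (prior_precision * prior_mean + n * data_precision * data_mean) / (prior_precision + n * data_precision)
Numerator = 1*-6 + 19*8*9 = 1362
Denominator = 1 + 19*8 = 153
Posterior mean = 8.902

8.902


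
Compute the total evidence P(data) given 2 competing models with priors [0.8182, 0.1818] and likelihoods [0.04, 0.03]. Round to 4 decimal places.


Marginal likelihood = sum P(model_i) * P(data|model_i)
Model 1: 0.8182 * 0.04 = 0.0327
Model 2: 0.1818 * 0.03 = 0.0055
Total = 0.0382

0.0382


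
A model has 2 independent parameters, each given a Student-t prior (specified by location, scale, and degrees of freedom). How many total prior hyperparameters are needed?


Each Student-t prior needs 3 hyperparameters (location, scale, and degrees of freedom).
Total = 3 * 2 = 6

6


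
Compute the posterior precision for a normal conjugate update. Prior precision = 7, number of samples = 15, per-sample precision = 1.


tau_post = tau_0 + n * tau
= 7 + 15 * 1 = 22

22


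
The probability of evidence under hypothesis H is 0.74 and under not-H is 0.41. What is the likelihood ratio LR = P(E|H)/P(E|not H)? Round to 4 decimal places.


LR = 0.74 / 0.41
= 1.8049

1.8049


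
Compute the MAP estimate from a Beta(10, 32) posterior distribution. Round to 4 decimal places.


MAP = mode of Beta distribution
= (alpha - 1)/(alpha + beta - 2)
= (10-1)/(10+32-2)
= 9/40 = 0.225

0.225


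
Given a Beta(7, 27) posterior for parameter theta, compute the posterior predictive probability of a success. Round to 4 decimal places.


For a Beta-Bernoulli model, the predictive probability is the mean:
P(success) = 7/(7+27) = 7/34 = 0.2059

0.2059


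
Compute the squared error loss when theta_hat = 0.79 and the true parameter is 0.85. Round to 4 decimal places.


L = (theta_hat - theta_true)^2
= (0.79 - 0.85)^2
= -0.06^2 = 0.0036

0.0036


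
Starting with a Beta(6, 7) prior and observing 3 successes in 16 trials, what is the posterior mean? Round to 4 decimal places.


Posterior parameters: alpha = 6 + 3 = 9
beta = 7 + 13 = 20
Posterior mean = alpha / (alpha + beta) = 9 / 29
= 0.3103

0.3103


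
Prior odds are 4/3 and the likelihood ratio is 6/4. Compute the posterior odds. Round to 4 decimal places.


Posterior odds = prior odds * likelihood ratio
= (4/3) * (6/4)
= 24 / 12
= 2.0

2.0


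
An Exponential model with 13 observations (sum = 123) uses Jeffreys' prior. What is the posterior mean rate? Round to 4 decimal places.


Posterior Gamma(13, 123)
E[lambda] = 13/123 = 0.1057

0.1057


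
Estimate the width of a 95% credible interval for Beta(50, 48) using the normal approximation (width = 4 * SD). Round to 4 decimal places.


For Beta(a,b): Var = ab/((a+b)^2(a+b+1))
Var = 0.0025, SD = 0.0502
Approximate 95% CI width = 4 * 0.0502 = 0.201

0.201


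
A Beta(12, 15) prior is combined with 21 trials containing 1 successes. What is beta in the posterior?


In conjugate updating:
beta_posterior = beta_prior + (n - k)
= 15 + (21 - 1)
= 15 + 20 = 35

35


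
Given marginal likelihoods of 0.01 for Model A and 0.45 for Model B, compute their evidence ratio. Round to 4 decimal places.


Ratio = ML(A) / ML(B) = 0.01/0.45
= 0.0222

0.0222


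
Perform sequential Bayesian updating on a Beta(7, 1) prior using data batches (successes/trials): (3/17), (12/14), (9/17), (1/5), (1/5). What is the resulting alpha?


Accumulate successes: 26
Posterior alpha = prior alpha + sum of successes
= 7 + 26 = 33

33


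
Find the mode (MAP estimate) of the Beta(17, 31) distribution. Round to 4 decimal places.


For Beta(a,b) with a,b > 1:
Mode = (a-1)/(a+b-2) = (17-1)/(48-2)
= 16/46 = 0.3478

0.3478


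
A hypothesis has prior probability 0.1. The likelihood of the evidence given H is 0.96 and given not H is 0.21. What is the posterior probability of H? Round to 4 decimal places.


Using Bayes' theorem:
P(E) = 0.1 * 0.96 + 0.9 * 0.21
P(E) = 0.285
P(H|E) = (0.1 * 0.96) / 0.285 = 0.3368

0.3368


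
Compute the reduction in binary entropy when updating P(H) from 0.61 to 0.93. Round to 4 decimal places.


H_before = -p*log2(p) - (1-p)*log2(1-p) for p=0.61: 0.9648
H_after for p=0.93: 0.3659
Reduction = 0.9648 - 0.3659 = 0.5989

0.5989


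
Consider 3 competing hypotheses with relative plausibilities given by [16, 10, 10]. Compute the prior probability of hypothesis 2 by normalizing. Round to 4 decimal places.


Sum of weights = 16 + 10 + 10 = 36
Normalized prior for H2 = 10 / 36
= 0.2778

0.2778


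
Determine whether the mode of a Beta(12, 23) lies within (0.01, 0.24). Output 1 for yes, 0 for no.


First find the mode: (a-1)/(a+b-2) = 0.3333
Is 0.3333 in (0.01, 0.24)? 0

0


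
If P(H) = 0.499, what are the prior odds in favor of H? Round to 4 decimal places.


Prior odds = P(H) / (1 - P(H))
= 0.499 / 0.501
= 0.996

0.996


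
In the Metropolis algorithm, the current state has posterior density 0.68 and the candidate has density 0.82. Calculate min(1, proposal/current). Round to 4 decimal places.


Ratio = 0.82/0.68 = 1.2059
Acceptance probability = min(1, 1.2059)
= 1.0

1.0


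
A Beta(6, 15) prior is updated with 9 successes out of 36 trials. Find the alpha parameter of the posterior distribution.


In the Beta-Binomial conjugate update:
alpha_post = alpha_prior + successes
= 6 + 9
= 15

15


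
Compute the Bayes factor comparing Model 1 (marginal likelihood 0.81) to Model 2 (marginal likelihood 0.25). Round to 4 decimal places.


BF12 = marginal likelihood of M1 / marginal likelihood of M2
= 0.81/0.25
= 3.24

3.24


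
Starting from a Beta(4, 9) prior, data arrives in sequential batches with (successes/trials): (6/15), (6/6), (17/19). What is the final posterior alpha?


In sequential Bayesian updating, we sum all successes.
Total successes = 29
Final alpha = 4 + 29 = 33

33


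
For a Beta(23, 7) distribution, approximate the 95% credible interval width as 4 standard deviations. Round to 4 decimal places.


Variance of Beta(a,b) = ab / ((a+b)^2 * (a+b+1))
= 23*7 / ((30)^2 * 31)
= 0.0058
SD = sqrt(0.0058) = 0.076
Width = 4 * SD = 0.3039

0.3039


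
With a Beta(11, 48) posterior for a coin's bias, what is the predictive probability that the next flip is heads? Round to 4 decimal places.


The predictive probability equals the posterior mean.
P(next = heads) = alpha / (alpha + beta)
= 11 / 59 = 0.1864

0.1864


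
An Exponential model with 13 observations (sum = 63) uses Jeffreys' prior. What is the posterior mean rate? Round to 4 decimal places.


Posterior Gamma(13, 63)
E[lambda] = 13/63 = 0.2063

0.2063


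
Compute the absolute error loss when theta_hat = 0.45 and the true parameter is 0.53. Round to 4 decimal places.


L = |theta_hat - theta_true|
= |0.45 - 0.53| = 0.08

0.08


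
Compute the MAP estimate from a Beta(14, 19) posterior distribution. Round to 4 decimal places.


MAP = mode of Beta distribution
= (alpha - 1)/(alpha + beta - 2)
= (14-1)/(14+19-2)
= 13/31 = 0.4194

0.4194


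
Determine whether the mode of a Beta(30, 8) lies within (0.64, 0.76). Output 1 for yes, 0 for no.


First find the mode: (a-1)/(a+b-2) = 0.8056
Is 0.8056 in (0.64, 0.76)? 0

0


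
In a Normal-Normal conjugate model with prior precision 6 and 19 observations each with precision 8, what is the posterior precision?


Posterior precision = prior precision + n * observation precision
= 6 + 19 * 8
= 6 + 152 = 158

158


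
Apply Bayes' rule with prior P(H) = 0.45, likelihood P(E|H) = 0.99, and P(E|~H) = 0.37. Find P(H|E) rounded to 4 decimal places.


Step 1: Compute marginal P(E) = P(E|H)P(H) + P(E|~H)P(~H)
= 0.99*0.45 + 0.37*0.55 = 0.649
Step 2: P(H|E) = P(E|H)P(H)/P(E) = 0.4455/0.649
= 0.6864

0.6864


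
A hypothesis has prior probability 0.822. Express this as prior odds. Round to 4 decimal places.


Odds = P(H) / P(not H) = 0.822 / 0.178
= 4.618

4.618


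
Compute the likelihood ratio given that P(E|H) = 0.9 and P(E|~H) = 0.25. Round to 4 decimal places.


LR = P(E|H) / P(E|~H)
= 0.9 / 0.25 = 3.6

3.6


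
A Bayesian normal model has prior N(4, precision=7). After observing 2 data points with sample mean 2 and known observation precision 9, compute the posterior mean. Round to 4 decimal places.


Posterior mean = (prior_precision * prior_mean + n * data_precision * data_mean) / (prior_precision + n * data_precision)
Numerator = 7*4 + 2*9*2 = 64
Denominator = 7 + 2*9 = 25
Posterior mean = 2.56

2.56


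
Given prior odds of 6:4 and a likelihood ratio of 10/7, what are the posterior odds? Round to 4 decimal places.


Posterior odds = prior odds * LR
Prior odds = 6/4 = 1.5
LR = 10/7 = 1.4286
Posterior odds = 1.5 * 1.4286 = 2.1429

2.1429


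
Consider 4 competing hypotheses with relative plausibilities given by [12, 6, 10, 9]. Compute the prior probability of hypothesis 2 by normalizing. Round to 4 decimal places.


Sum of weights = 12 + 6 + 10 + 9 = 37
Normalized prior for H2 = 6 / 37
= 0.1622

0.1622


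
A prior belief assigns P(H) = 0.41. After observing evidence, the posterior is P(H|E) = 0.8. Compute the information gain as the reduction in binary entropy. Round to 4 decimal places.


H(prior) = -0.41*log2(0.41) - 0.59*log2(0.59)
= 0.9765
H(post) = -0.8*log2(0.8) - 0.2*log2(0.2)
= 0.7219
IG = 0.9765 - 0.7219 = 0.2546

0.2546


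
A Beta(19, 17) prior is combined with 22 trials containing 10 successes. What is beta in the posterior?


In conjugate updating:
beta_posterior = beta_prior + (n - k)
= 17 + (22 - 10)
= 17 + 12 = 29

29


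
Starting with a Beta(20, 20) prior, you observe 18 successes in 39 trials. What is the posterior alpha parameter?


For a Beta-Binomial conjugate model:
Posterior alpha = prior alpha + number of successes
= 20 + 18 = 38

38


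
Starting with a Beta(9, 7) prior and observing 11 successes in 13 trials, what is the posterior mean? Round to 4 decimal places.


Posterior parameters: alpha = 9 + 11 = 20
beta = 7 + 2 = 9
Posterior mean = alpha / (alpha + beta) = 20 / 29
= 0.6897

0.6897


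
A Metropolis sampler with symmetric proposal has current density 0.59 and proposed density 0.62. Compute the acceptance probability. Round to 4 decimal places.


For symmetric proposals, acceptance = min(1, pi(x*)/pi(x))
= min(1, 0.62/0.59)
= min(1, 1.0508) = 1.0

1.0


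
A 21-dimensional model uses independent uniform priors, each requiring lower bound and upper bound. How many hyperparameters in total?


Per parameter: 2 (lower bound and upper bound).
Total = 21 * 2 = 42

42


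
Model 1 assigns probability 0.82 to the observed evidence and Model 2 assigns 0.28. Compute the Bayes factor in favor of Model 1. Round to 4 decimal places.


BF = P(data|M1) / P(data|M2)
= 0.82 / 0.28 = 2.9286

2.9286


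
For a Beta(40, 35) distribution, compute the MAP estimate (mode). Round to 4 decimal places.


MAP = mode = (a-1)/(a+b-2)
= (40-1)/(40+35-2)
= 39/73 = 0.5342

0.5342


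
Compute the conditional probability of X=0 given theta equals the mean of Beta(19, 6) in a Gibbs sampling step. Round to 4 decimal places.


Mean of Beta(19, 6) = 0.76
P(X=0 | theta=0.76) = 0.24

0.24


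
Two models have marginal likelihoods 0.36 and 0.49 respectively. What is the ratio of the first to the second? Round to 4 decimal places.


Evidence ratio = 0.36 / 0.49
= 0.7347

0.7347


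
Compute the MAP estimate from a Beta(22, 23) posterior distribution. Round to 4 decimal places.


MAP = mode of Beta distribution
= (alpha - 1)/(alpha + beta - 2)
= (22-1)/(22+23-2)
= 21/43 = 0.4884

0.4884


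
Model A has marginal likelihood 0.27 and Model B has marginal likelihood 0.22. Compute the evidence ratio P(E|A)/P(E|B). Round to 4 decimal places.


Evidence ratio = P(E|A) / P(E|B)
= 0.27 / 0.22
= 1.2273

1.2273


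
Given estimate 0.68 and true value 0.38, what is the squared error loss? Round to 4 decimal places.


Squared error = (estimate - true)^2
Difference = 0.3
Loss = 0.3^2 = 0.09

0.09


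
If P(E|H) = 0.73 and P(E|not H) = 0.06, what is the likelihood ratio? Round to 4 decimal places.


Likelihood ratio = P(E|H) / P(E|not H)
= 0.73 / 0.06
= 12.1667

12.1667


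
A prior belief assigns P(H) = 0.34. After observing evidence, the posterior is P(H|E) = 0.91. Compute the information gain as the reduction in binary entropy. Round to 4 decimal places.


H(prior) = -0.34*log2(0.34) - 0.66*log2(0.66)
= 0.9248
H(post) = -0.91*log2(0.91) - 0.09*log2(0.09)
= 0.4365
IG = 0.9248 - 0.4365 = 0.4883

0.4883


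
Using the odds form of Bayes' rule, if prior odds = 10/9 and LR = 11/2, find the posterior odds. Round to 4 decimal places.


Bayes' rule in odds form: posterior odds = prior odds * LR
= (10 * 11) / (9 * 2)
= 110/18 = 6.1111

6.1111


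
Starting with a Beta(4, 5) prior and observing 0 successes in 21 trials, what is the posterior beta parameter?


Posterior beta = prior beta + failures
Failures = 21 - 0 = 21
beta_post = 5 + 21 = 26

26


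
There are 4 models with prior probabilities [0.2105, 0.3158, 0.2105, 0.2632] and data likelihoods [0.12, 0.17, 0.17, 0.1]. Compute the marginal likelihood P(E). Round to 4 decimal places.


P(E) = sum over models of P(M_i) * P(E|M_i)
= 0.2105*0.12 + 0.3158*0.17 + 0.2105*0.17 + 0.2632*0.1
= 0.1411

0.1411


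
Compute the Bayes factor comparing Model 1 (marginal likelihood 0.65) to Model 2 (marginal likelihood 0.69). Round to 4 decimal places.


BF12 = marginal likelihood of M1 / marginal likelihood of M2
= 0.65/0.69
= 0.942

0.942


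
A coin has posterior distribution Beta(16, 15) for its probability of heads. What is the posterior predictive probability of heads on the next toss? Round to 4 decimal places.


Posterior predictive = E[theta] = alpha/(alpha+beta)
= 16/31
= 0.5161

0.5161


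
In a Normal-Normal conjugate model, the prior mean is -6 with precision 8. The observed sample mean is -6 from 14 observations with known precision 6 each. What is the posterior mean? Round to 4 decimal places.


Posterior precision = tau0 + n*tau = 8 + 14*6 = 92
Posterior mean = (tau0*mu0 + n*tau*xbar) / posterior_precision
= (8*-6 + 14*6*-6) / 92
= -552 / 92 = -6.0

-6.0


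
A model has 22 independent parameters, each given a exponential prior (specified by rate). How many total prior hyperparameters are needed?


Each exponential prior needs 1 hyperparameter (rate).
Total = 1 * 22 = 22

22


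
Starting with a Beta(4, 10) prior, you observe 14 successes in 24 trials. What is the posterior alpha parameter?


For a Beta-Binomial conjugate model:
Posterior alpha = prior alpha + number of successes
= 4 + 14 = 18

18


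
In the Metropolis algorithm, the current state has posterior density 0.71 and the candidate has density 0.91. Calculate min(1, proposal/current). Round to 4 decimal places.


Ratio = 0.91/0.71 = 1.2817
Acceptance probability = min(1, 1.2817)
= 1.0

1.0


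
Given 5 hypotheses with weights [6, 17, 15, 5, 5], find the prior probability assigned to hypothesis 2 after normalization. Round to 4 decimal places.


To normalize, divide each weight by the sum of all weights.
Sum = 48
Prior(H2) = 17/48 = 0.3542

0.3542


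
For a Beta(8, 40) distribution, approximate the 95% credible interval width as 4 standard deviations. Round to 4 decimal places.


Variance of Beta(a,b) = ab / ((a+b)^2 * (a+b+1))
= 8*40 / ((48)^2 * 49)
= 0.0028
SD = sqrt(0.0028) = 0.0532
Width = 4 * SD = 0.213

0.213


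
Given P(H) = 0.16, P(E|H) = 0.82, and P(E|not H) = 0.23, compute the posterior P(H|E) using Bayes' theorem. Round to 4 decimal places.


By Bayes' theorem: P(H|E) = P(E|H)*P(H) / P(E)
P(E) = P(E|H)*P(H) + P(E|not H)*P(not H)
P(E) = 0.82*0.16 + 0.23*0.84 = 0.3244
P(H|E) = 0.82*0.16 / 0.3244 = 0.4044

0.4044


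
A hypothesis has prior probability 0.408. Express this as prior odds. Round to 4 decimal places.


Odds = P(H) / P(not H) = 0.408 / 0.592
= 0.6892

0.6892


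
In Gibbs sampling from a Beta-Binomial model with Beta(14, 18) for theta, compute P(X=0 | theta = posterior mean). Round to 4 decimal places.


Posterior mean = alpha/(alpha+beta) = 14/32 = 0.4375
P(X=0|theta=mean) = 1 - theta = 0.5625

0.5625


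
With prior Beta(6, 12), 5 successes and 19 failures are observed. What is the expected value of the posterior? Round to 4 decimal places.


Posterior = Beta(11, 31)
E[theta] = alpha/(alpha+beta)
= 11/42 = 0.2619

0.2619


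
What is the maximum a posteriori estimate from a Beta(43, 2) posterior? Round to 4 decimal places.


The MAP estimate equals the mode of the distribution.
Mode of Beta(a,b) = (a-1)/(a+b-2)
= 42/43
= 0.9767

0.9767


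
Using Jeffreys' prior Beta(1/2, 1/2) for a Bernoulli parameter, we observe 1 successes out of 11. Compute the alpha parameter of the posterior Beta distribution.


Conjugate update: Beta(0.5 + k, 0.5 + n - k).
k = 1, n - k = 10
Posterior alpha = 0.5 + k = 0.5 + 1 = 1.5

1.5


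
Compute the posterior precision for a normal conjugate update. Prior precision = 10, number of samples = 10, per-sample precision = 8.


tau_post = tau_0 + n * tau
= 10 + 10 * 8 = 90

90


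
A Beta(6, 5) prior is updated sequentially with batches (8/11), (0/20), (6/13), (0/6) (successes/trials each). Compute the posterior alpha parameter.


Sequential conjugate updating is equivalent to a single batch update.
Total successes across all batches = 14
alpha_posterior = alpha_prior + total_successes = 6 + 14
= 20

20


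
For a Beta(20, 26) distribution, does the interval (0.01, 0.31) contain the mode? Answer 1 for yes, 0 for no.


Mode of Beta(a,b) = (a-1)/(a+b-2)
= (20-1)/(20+26-2) = 0.4318
Check: 0.01 <= 0.4318 <= 0.31?
Result: 0

0


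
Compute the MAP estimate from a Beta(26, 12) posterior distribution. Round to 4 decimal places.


MAP = mode of Beta distribution
= (alpha - 1)/(alpha + beta - 2)
= (26-1)/(26+12-2)
= 25/36 = 0.6944

0.6944


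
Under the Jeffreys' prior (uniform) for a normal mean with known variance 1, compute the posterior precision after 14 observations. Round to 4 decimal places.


Prior precision = 0 (flat prior).
Post. prec. = 0 + n/var = 14/1 = 14.0

14.0


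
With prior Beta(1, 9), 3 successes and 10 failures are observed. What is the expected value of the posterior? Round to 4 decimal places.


Posterior = Beta(4, 19)
E[theta] = alpha/(alpha+beta)
= 4/23 = 0.1739

0.1739


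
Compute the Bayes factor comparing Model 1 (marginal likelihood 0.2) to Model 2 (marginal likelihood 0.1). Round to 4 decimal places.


BF12 = marginal likelihood of M1 / marginal likelihood of M2
= 0.2/0.1
= 2.0

2.0


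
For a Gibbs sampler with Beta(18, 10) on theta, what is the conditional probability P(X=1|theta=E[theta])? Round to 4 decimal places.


E[theta] = 18/(18+10) = 0.6429
P(X=1|theta) = theta = 0.6429

0.6429


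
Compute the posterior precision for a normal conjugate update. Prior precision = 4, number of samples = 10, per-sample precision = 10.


tau_post = tau_0 + n * tau
= 4 + 10 * 10 = 104

104


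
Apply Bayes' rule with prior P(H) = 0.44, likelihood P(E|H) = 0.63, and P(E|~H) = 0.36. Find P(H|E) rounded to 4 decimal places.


Step 1: Compute marginal P(E) = P(E|H)P(H) + P(E|~H)P(~H)
= 0.63*0.44 + 0.36*0.56 = 0.4788
Step 2: P(H|E) = P(E|H)P(H)/P(E) = 0.2772/0.4788
= 0.5789

0.5789


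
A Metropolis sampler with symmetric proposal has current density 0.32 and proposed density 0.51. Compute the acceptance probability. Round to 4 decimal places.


For symmetric proposals, acceptance = min(1, pi(x*)/pi(x))
= min(1, 0.51/0.32)
= min(1, 1.5938) = 1.0

1.0


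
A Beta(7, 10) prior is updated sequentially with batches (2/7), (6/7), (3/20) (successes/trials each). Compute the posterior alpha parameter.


Sequential conjugate updating is equivalent to a single batch update.
Total successes across all batches = 11
alpha_posterior = alpha_prior + total_successes = 7 + 11
= 18

18


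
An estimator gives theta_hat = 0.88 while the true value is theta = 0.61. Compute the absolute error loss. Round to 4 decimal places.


The absolute error loss is |theta_hat - theta|
= |0.88 - 0.61|
= 0.27

0.27


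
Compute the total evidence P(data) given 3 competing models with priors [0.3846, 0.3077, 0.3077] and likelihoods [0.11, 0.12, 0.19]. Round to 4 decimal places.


Marginal likelihood = sum P(model_i) * P(data|model_i)
Model 1: 0.3846 * 0.11 = 0.0423
Model 2: 0.3077 * 0.12 = 0.0369
Model 3: 0.3077 * 0.19 = 0.0585
Total = 0.1377

0.1377


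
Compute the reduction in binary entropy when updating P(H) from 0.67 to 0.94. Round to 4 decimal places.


H_before = -p*log2(p) - (1-p)*log2(1-p) for p=0.67: 0.9149
H_after for p=0.94: 0.3274
Reduction = 0.9149 - 0.3274 = 0.5875

0.5875


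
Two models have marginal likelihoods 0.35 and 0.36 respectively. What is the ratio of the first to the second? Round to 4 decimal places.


Evidence ratio = 0.35 / 0.36
= 0.9722

0.9722


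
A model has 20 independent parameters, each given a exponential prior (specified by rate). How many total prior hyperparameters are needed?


Each exponential prior needs 1 hyperparameter (rate).
Total = 1 * 20 = 20

20


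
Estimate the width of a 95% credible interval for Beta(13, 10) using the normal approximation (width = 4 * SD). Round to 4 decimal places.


For Beta(a,b): Var = ab/((a+b)^2(a+b+1))
Var = 0.0102, SD = 0.1012
Approximate 95% CI width = 4 * 0.1012 = 0.4048

0.4048


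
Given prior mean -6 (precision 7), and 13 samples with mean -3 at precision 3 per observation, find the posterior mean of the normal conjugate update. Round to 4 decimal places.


The posterior mean is a precision-weighted average of prior and data.
Post. prec. = 7 + 39 = 46
Post. mean = (-42 + -117)/46 = -159/46 = -3.4565

-3.4565


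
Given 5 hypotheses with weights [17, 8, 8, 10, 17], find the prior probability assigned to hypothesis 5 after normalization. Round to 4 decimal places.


To normalize, divide each weight by the sum of all weights.
Sum = 60
Prior(H5) = 17/60 = 0.2833

0.2833


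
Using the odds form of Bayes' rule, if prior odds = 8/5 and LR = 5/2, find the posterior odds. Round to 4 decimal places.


Bayes' rule in odds form: posterior odds = prior odds * LR
= (8 * 5) / (5 * 2)
= 40/10 = 4.0

4.0


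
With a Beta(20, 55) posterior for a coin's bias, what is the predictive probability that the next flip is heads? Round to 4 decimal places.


The predictive probability equals the posterior mean.
P(next = heads) = alpha / (alpha + beta)
= 20 / 75 = 0.2667

0.2667


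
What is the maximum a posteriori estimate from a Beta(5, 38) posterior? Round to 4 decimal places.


The MAP estimate equals the mode of the distribution.
Mode of Beta(a,b) = (a-1)/(a+b-2)
= 4/41
= 0.0976

0.0976


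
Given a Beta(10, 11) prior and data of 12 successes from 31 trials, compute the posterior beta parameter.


Number of failures = 31 - 12 = 19
Posterior beta = 11 + 19 = 30

30


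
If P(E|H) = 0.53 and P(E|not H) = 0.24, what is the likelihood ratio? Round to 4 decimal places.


Likelihood ratio = P(E|H) / P(E|not H)
= 0.53 / 0.24
= 2.2083

2.2083


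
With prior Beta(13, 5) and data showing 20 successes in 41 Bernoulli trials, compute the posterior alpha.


Conjugate update: alpha_posterior = alpha_prior + k
= 13 + 20 = 33

33


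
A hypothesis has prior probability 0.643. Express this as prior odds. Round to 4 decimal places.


Odds = P(H) / P(not H) = 0.643 / 0.357
= 1.8011

1.8011


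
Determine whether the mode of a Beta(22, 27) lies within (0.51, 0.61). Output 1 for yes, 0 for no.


First find the mode: (a-1)/(a+b-2) = 0.4468
Is 0.4468 in (0.51, 0.61)? 0

0


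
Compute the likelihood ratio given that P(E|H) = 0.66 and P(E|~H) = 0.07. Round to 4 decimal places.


LR = P(E|H) / P(E|~H)
= 0.66 / 0.07 = 9.4286

9.4286


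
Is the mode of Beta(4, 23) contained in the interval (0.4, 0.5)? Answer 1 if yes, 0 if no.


Mode = (a-1)/(a+b-2) = 3/25 = 0.12
Interval: (0.4, 0.5)
Contains mode? 0

0


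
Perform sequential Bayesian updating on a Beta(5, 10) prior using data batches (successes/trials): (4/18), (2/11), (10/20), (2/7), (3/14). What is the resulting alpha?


Accumulate successes: 21
Posterior alpha = prior alpha + sum of successes
= 5 + 21 = 26

26


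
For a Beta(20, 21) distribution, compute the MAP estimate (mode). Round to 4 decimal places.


MAP = mode = (a-1)/(a+b-2)
= (20-1)/(20+21-2)
= 19/39 = 0.4872

0.4872


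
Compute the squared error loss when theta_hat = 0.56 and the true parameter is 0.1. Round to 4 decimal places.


L = (theta_hat - theta_true)^2
= (0.56 - 0.1)^2
= 0.46^2 = 0.2116

0.2116


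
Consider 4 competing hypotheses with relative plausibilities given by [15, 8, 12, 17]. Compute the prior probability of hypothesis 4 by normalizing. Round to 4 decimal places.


Sum of weights = 15 + 8 + 12 + 17 = 52
Normalized prior for H4 = 17 / 52
= 0.3269

0.3269


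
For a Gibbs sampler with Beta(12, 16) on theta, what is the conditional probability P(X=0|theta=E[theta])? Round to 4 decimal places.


E[theta] = 12/(12+16) = 0.4286
P(X=0|theta) = 1 - theta = 0.5714

0.5714


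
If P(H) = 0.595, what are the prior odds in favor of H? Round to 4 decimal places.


Prior odds = P(H) / (1 - P(H))
= 0.595 / 0.405
= 1.4691

1.4691


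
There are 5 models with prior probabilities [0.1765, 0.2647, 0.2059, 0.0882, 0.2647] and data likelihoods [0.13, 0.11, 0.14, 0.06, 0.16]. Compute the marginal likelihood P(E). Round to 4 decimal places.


P(E) = sum over models of P(M_i) * P(E|M_i)
= 0.1765*0.13 + 0.2647*0.11 + 0.2059*0.14 + 0.0882*0.06 + 0.2647*0.16
= 0.1285

0.1285


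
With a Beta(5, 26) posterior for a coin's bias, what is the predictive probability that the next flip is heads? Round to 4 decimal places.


The predictive probability equals the posterior mean.
P(next = heads) = alpha / (alpha + beta)
= 5 / 31 = 0.1613

0.1613


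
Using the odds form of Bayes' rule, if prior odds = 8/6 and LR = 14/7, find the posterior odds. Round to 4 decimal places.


Bayes' rule in odds form: posterior odds = prior odds * LR
= (8 * 14) / (6 * 7)
= 112/42 = 2.6667

2.6667


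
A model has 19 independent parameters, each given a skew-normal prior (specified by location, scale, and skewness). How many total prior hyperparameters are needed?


Each skew-normal prior needs 3 hyperparameters (location, scale, and skewness).
Total = 3 * 19 = 57

57


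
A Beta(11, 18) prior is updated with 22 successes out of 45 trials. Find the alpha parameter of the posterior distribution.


In the Beta-Binomial conjugate update:
alpha_post = alpha_prior + successes
= 11 + 22
= 33

33


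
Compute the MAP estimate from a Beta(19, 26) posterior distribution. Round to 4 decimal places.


MAP = mode of Beta distribution
= (alpha - 1)/(alpha + beta - 2)
= (19-1)/(19+26-2)
= 18/43 = 0.4186

0.4186


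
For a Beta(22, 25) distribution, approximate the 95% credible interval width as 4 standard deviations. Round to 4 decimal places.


Variance of Beta(a,b) = ab / ((a+b)^2 * (a+b+1))
= 22*25 / ((47)^2 * 48)
= 0.0052
SD = sqrt(0.0052) = 0.072
Width = 4 * SD = 0.2881

0.2881


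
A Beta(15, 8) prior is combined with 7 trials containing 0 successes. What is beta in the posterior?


In conjugate updating:
beta_posterior = beta_prior + (n - k)
= 8 + (7 - 0)
= 8 + 7 = 15

15


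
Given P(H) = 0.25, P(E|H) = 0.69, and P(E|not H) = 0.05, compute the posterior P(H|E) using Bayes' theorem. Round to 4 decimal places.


By Bayes' theorem: P(H|E) = P(E|H)*P(H) / P(E)
P(E) = P(E|H)*P(H) + P(E|not H)*P(not H)
P(E) = 0.69*0.25 + 0.05*0.75 = 0.21
P(H|E) = 0.69*0.25 / 0.21 = 0.8214

0.8214


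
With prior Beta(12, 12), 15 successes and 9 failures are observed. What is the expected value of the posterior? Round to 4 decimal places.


Posterior = Beta(27, 21)
E[theta] = alpha/(alpha+beta)
= 27/48 = 0.5625

0.5625


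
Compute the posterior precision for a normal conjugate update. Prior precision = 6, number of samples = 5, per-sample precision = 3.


tau_post = tau_0 + n * tau
= 6 + 5 * 3 = 21

21


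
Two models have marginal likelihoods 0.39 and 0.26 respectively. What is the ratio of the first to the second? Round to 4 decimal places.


Evidence ratio = 0.39 / 0.26
= 1.5

1.5


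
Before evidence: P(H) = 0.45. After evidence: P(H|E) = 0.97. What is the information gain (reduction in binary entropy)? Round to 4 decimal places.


Prior entropy = 0.9928
Posterior entropy = 0.1944
Information gain = 0.9928 - 0.1944 = 0.7984

0.7984


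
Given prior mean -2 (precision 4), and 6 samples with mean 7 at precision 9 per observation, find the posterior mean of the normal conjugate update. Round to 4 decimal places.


The posterior mean is a precision-weighted average of prior and data.
Post. prec. = 4 + 54 = 58
Post. mean = (-8 + 378)/58 = 370/58 = 6.3793

6.3793


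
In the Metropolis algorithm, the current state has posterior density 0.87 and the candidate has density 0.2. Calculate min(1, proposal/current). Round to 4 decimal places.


Ratio = 0.2/0.87 = 0.2299
Acceptance probability = min(1, 0.2299)
= 0.2299

0.2299


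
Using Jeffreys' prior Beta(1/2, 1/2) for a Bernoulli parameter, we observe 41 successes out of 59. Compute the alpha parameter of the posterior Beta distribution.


Conjugate update: Beta(0.5 + k, 0.5 + n - k).
k = 41, n - k = 18
Posterior alpha = 0.5 + k = 0.5 + 41 = 41.5

41.5


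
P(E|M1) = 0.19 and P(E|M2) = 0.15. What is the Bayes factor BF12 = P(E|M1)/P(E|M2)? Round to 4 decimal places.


Bayes factor BF12 = P(E|M1) / P(E|M2)
= 0.19 / 0.15
= 1.2667

1.2667


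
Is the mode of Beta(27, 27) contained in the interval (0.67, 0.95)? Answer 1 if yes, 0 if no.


Mode = (a-1)/(a+b-2) = 26/52 = 0.5
Interval: (0.67, 0.95)
Contains mode? 0

0


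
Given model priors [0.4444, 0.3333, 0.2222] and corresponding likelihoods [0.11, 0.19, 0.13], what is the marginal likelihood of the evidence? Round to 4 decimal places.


P(E) = sum_i P(M_i) P(E|M_i)
= 0.0489 + 0.0633 + 0.0289
= 0.1411

0.1411


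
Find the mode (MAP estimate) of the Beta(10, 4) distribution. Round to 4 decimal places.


For Beta(a,b) with a,b > 1:
Mode = (a-1)/(a+b-2) = (10-1)/(14-2)
= 9/12 = 0.75

0.75


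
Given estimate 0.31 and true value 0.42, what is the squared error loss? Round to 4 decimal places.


Squared error = (estimate - true)^2
Difference = -0.11
Loss = -0.11^2 = 0.0121

0.0121


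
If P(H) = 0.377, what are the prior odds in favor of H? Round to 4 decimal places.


Prior odds = P(H) / (1 - P(H))
= 0.377 / 0.623
= 0.6051

0.6051


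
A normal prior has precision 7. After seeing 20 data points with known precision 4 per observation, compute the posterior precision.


In the conjugate normal model, precisions add:
tau_posterior = tau_prior + n * tau_data
= 7 + 20*4 = 87

87


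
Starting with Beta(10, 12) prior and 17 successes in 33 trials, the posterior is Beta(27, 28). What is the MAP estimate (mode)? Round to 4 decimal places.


The mode of Beta(a, b) when a > 1 and b > 1 is (a-1)/(a+b-2)
= (27 - 1) / (27 + 28 - 2)
= 26 / 53
= 0.4906

0.4906


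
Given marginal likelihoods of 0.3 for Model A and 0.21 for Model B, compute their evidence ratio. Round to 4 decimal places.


Ratio = ML(A) / ML(B) = 0.3/0.21
= 1.4286

1.4286


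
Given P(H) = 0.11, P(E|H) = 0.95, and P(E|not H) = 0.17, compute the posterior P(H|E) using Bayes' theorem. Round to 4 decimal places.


By Bayes' theorem: P(H|E) = P(E|H)*P(H) / P(E)
P(E) = P(E|H)*P(H) + P(E|not H)*P(not H)
P(E) = 0.95*0.11 + 0.17*0.89 = 0.2558
P(H|E) = 0.95*0.11 / 0.2558 = 0.4085

0.4085


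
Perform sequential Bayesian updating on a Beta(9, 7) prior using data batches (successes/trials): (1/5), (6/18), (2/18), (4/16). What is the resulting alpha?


Accumulate successes: 13
Posterior alpha = prior alpha + sum of successes
= 9 + 13 = 22

22


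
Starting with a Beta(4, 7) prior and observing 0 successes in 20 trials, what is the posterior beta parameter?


Posterior beta = prior beta + failures
Failures = 20 - 0 = 20
beta_post = 7 + 20 = 27

27


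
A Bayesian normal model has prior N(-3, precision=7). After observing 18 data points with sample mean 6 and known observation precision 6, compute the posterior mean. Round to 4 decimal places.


Posterior mean = (prior_precision * prior_mean + n * data_precision * data_mean) / (prior_precision + n * data_precision)
Numerator = 7*-3 + 18*6*6 = 627
Denominator = 7 + 18*6 = 115
Posterior mean = 5.4522

5.4522


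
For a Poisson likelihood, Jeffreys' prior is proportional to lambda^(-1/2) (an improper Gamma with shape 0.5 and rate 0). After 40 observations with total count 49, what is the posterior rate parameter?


Jeffreys' prior for Poisson is proportional to lambda^(-1/2).
Posterior is Gamma(0.5 + S, 0 + n) = Gamma(0.5 + 49, 40).
Posterior rate = 0 + n = 40

40.0


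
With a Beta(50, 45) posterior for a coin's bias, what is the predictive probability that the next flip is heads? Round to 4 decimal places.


The predictive probability equals the posterior mean.
P(next = heads) = alpha / (alpha + beta)
= 50 / 95 = 0.5263

0.5263


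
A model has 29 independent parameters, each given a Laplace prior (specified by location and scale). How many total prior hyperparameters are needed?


Each Laplace prior needs 2 hyperparameters (location and scale).
Total = 2 * 29 = 58

58


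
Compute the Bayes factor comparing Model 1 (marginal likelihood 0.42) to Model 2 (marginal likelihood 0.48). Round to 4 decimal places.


BF12 = marginal likelihood of M1 / marginal likelihood of M2
= 0.42/0.48
= 0.875

0.875


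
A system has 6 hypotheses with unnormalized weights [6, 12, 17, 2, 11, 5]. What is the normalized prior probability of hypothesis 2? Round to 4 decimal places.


The normalized prior is the weight divided by the total.
Total weight = 53
P(H2) = 12 / 53 = 0.2264

0.2264


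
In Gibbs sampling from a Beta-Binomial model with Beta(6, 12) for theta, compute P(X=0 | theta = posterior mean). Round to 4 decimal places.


Posterior mean = alpha/(alpha+beta) = 6/18 = 0.3333
P(X=0|theta=mean) = 1 - theta = 0.6667

0.6667


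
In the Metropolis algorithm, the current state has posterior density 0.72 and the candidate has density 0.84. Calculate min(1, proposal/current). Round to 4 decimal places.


Ratio = 0.84/0.72 = 1.1667
Acceptance probability = min(1, 1.1667)
= 1.0

1.0


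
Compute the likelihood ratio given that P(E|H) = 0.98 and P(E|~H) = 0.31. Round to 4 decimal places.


LR = P(E|H) / P(E|~H)
= 0.98 / 0.31 = 3.1613

3.1613


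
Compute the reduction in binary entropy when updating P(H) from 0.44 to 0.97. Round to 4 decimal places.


H_before = -p*log2(p) - (1-p)*log2(1-p) for p=0.44: 0.9896
H_after for p=0.97: 0.1944
Reduction = 0.9896 - 0.1944 = 0.7952

0.7952


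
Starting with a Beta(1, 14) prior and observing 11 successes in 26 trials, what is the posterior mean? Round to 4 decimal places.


Posterior parameters: alpha = 1 + 11 = 12
beta = 14 + 15 = 29
Posterior mean = alpha / (alpha + beta) = 12 / 41
= 0.2927

0.2927


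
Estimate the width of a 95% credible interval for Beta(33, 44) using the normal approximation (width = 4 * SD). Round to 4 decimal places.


For Beta(a,b): Var = ab/((a+b)^2(a+b+1))
Var = 0.0031, SD = 0.056
Approximate 95% CI width = 4 * 0.056 = 0.2241

0.2241
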